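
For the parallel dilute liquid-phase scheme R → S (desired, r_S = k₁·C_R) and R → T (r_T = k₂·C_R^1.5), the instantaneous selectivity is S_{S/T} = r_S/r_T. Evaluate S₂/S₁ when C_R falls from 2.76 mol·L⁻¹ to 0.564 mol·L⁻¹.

S_{S/T} = (k₁/k₂)·C_R^-0.5, so S₂/S₁ = (C_{R,2}/C_{R,1})^-0.5.
= (0.564/2.76)^(-0.5) = (0.2043)^(-0.5) = 2.21.

2.21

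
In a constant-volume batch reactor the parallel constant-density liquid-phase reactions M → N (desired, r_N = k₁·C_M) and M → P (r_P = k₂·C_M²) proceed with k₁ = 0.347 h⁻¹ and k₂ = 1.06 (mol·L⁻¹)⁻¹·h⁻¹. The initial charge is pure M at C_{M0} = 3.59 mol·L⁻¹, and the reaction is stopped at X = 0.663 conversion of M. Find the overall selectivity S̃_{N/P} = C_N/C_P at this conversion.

0.148

C_M = C_{M0}(1−X) = 1.210 mol·L⁻¹.
Along a PFR/batch, dC_N/dC_M = −r_N/(r_N+r_P) = −k₁/(k₁+k₂·C_M).
Integrating from C_{M0} to C_M: C_N = (0.347/1.06)·ln[(0.347+1.06·3.59)/(0.347+1.06·1.21)] = 0.3274·ln(4.152/1.629) = 0.3062 mol·L⁻¹.
C_P = (C_{M0}−C_M)−C_N = 2.074 mol·L⁻¹; S̃_{N/P} = 0.3062/2.074 = 0.148.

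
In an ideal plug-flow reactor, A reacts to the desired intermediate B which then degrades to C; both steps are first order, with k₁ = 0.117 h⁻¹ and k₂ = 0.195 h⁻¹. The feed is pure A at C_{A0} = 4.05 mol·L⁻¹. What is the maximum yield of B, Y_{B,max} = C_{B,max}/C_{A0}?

0.279

Evaluating C_B at τ_opt = ln(k₂/k₁)/(k₂−k₁) gives C_{B,max}/C_{A0} = (k₁/k₂)^[k₂/(k₂−k₁)].
= (0.117/0.195)^(0.195/(0.195−0.117)) = (0.6000)^(2.500) = 0.2789.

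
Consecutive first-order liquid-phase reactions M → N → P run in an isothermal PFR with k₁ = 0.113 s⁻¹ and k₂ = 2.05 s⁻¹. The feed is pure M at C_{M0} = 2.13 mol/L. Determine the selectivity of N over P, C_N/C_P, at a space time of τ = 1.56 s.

0.404

The intermediate concentration in a first-order A→B→C sequence is C_N = k₁C_{M0}(e^(−k₁τ) − e^(−k₂τ))/(k₂−k₁).
e^(−k₁τ) = e^(−0.113×1.56) = e^(−0.1763) = 0.8384; e^(−k₂τ) = e^(−3.198) = 0.04084.
C_N = 0.113×2.13/(2.05−0.113) × (0.8384−0.04084) = 0.1243×0.7975 = 0.09910 mol/L.
C_M = C_{M0}e^(−k₁τ) = 1.786 mol/L, so C_P = C_{M0}−C_M−C_N = 0.2451 mol/L; C_N/C_P = 0.404.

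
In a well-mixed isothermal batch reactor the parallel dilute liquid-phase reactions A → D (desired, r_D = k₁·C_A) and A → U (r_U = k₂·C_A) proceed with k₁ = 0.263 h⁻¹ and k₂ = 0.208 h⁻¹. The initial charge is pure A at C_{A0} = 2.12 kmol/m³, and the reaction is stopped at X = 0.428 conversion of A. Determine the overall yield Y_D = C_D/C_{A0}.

0.239

C_A = C_{A0}(1−X) = 1.213 kmol/m³.
Both paths are first order in A, so the instantaneous fraction to D is constant: dC_D/d(−C_A) = k₁/(k₁+k₂) = 0.5584.
C_D = 0.5584·(C_{A0}−C_A) = 0.5584×0.9074 = 0.507 kmol/m³.
Y_D = C_D/C_{A0} = 0.5067/2.12 = 0.239.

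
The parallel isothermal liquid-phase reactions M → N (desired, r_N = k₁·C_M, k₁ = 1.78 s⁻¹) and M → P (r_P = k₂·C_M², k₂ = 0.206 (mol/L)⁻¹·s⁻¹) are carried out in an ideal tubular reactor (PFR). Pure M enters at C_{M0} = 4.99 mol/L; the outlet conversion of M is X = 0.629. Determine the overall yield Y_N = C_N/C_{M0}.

0.453

C_M = C_{M0}(1−X) = 1.851 mol/L.
Along a PFR/batch, dC_N/dC_M = −r_N/(r_N+r_P) = −k₁/(k₁+k₂·C_M).
Integrating from C_{M0} to C_M: C_N = (1.78/0.206)·ln[(1.78+0.206·4.99)/(1.78+0.206·1.85)] = 8.641·ln(2.808/2.161) = 2.261 mol/L.
Y_N = C_N/C_{M0} = 2.261/4.99 = 0.453.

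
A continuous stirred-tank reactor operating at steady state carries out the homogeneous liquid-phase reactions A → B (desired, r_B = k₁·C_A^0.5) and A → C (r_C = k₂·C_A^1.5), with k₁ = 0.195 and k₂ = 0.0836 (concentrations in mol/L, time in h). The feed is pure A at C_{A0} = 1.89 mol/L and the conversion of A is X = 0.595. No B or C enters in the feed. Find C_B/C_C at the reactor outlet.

Exit C_A = C_{A0}(1−X) = 1.89×0.405 = 0.7654 mol/L.
In a CSTR the entire volume is at exit conditions, so r_B = 0.195×0.7654^0.5 = 0.1706 and r_C = 0.0836×0.7654^1.5 = 0.05599.
Overall selectivity = C_B/C_C = r_Bτ/(r_Cτ) = r_B/r_C = 3.05.

3.05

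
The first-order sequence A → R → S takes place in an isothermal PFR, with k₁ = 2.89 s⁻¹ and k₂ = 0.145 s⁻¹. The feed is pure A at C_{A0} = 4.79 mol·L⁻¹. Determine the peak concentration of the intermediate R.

4.09 mol·L⁻¹

Evaluating C_R at τ_opt = ln(k₂/k₁)/(k₂−k₁) gives C_{R,max}/C_{A0} = (k₁/k₂)^[k₂/(k₂−k₁)].
= (2.89/0.145)^(0.145/(0.145−2.89)) = (19.93)^(-0.05282) = 0.8538.
C_{R,max} = 0.8538×4.79 = 4.09 mol·L⁻¹.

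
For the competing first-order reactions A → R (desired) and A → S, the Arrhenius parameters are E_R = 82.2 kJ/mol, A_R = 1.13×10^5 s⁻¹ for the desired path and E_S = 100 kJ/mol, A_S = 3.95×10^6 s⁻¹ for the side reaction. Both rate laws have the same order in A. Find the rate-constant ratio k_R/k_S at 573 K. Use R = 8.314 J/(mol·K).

1.20

With equal orders, S_{R/S} = k_R/k_S = (A_R/A_S)·exp[(E_S−E_R)/(RT)].
(E_S−E_R)/(RT) = (100−82.2)×10³/(8.314×573) = 17800/4764 = 3.736.
k_R/k_S = (1.13×10^5/3.95×10^6)·exp(3.736) = 0.02861 × 41.95 = 1.20.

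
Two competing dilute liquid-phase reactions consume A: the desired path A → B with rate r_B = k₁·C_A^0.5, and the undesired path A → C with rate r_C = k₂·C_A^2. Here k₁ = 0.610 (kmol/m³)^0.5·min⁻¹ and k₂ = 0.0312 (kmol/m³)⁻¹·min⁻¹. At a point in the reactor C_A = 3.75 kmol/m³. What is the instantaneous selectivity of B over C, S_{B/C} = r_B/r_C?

2.69

S_{B/C} = r_B/r_C = (k₁·C_A^0.5)/(k₂·C_A^2) = (k₁/k₂)·C_A^-1.5.
= (0.610×3.750^0.5) / (0.0312×3.750^2) = 1.181/0.4387 = 2.69.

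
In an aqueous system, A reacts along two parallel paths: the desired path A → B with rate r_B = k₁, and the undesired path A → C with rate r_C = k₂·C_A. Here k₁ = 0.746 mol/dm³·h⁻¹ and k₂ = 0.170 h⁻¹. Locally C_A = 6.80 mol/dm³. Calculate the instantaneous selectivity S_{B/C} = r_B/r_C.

0.645

S_{B/C} = r_B/r_C = (k₁)/(k₂·C_A) = (k₁/k₂)·C_A⁻¹.
= (0.746) / (0.170×6.800) = 0.7460/1.156 = 0.645.
The undesired path is higher order in A, so low C_A (CSTR or dilute feed) favours B.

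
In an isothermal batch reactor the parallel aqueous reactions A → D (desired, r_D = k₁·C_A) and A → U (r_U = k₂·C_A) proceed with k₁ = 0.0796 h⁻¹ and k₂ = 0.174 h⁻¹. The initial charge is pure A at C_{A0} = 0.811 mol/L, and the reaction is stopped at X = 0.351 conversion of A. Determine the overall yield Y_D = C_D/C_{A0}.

C_A = C_{A0}(1−X) = 0.5263 mol/L.
Both paths are first order in A, so the instantaneous fraction to D is constant: dC_D/d(−C_A) = k₁/(k₁+k₂) = 0.3139.
C_D = 0.3139·(C_{A0}−C_A) = 0.3139×0.2847 = 0.0893 mol/L.
Y_D = C_D/C_{A0} = 0.08935/0.811 = 0.110.

0.110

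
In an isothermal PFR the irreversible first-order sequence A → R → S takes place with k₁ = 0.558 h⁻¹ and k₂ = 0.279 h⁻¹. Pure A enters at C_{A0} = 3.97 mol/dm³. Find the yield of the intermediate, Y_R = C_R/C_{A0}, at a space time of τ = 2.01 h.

The intermediate concentration in a first-order A→B→C sequence is C_R = k₁C_{A0}(e^(−k₁τ) − e^(−k₂τ))/(k₂−k₁).
e^(−k₁τ) = e^(−0.558×2.01) = e^(−1.122) = 0.3258; e^(−k₂τ) = e^(−0.5608) = 0.5708.
C_R = 0.558×3.97/(0.279−0.558) × (0.3258−0.5708) = (-7.940)×(-0.2450) = 1.945 mol/dm³.
Y_R = C_R/C_{A0} = 1.945/3.97 = 0.490.

0.490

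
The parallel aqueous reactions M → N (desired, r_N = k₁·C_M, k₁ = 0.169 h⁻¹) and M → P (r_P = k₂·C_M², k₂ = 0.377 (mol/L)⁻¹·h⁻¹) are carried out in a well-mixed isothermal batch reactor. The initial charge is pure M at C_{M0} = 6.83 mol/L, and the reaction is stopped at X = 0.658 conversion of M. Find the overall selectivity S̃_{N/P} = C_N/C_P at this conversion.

0.106

C_M = C_{M0}(1−X) = 2.336 mol/L.
Along a PFR/batch, dC_N/dC_M = −r_N/(r_N+r_P) = −k₁/(k₁+k₂·C_M).
Integrating from C_{M0} to C_M: C_N = (0.169/0.377)·ln[(0.169+0.377·6.83)/(0.169+0.377·2.34)] = 0.4483·ln(2.744/1.050) = 0.4308 mol/L.
C_P = (C_{M0}−C_M)−C_N = 4.063 mol/L; S̃_{N/P} = 0.4308/4.063 = 0.106.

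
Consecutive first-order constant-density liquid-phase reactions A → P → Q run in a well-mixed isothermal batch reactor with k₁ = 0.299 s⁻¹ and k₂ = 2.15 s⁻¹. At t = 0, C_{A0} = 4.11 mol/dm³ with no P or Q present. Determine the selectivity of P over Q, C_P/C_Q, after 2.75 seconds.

The intermediate concentration in a first-order A→B→C sequence is C_P = k₁C_{A0}(e^(−k₁t) − e^(−k₂t))/(k₂−k₁).
e^(−k₁t) = e^(−0.299×2.75) = e^(−0.8222) = 0.4394; e^(−k₂t) = e^(−5.912) = 0.002705.
C_P = 0.299×4.11/(2.15−0.299) × (0.4394−0.002705) = 0.6639×0.4367 = 0.2900 mol/dm³.
C_A = C_{A0}e^(−k₁t) = 1.806 mol/dm³, so C_Q = C_{A0}−C_A−C_P = 2.014 mol/dm³; C_P/C_Q = 0.144.

0.144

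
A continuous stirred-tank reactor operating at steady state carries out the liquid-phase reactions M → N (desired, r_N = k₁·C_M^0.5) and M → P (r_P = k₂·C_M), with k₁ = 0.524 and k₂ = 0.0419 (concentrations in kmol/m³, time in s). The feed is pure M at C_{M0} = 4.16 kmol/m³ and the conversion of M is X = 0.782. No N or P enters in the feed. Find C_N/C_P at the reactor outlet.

13.1

Exit C_M = C_{M0}(1−X) = 4.16×0.218 = 0.9069 kmol/m³.
Rates in a CSTR are evaluated at the outlet concentration: r_N = 0.524×0.9069^0.5 = 0.4990, r_P = 0.0419×0.9069 = 0.03800.
Overall selectivity = C_N/C_P = r_Nτ/(r_Pτ) = r_N/r_P = 13.1.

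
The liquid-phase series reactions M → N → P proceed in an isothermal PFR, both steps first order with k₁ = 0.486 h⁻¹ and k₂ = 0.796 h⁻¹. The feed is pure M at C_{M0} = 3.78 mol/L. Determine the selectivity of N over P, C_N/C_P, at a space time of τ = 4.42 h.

Solving the coupled first-order balances gives C_N(τ) = [k₁/(k₂−k₁)]·C_{M0}·(e^(−k₁τ) − e^(−k₂τ)).
e^(−k₁τ) = e^(−0.486×4.42) = e^(−2.148) = 0.1167; e^(−k₂τ) = e^(−3.518) = 0.02965.
C_N = 0.486×3.78/(0.796−0.486) × (0.1167−0.02965) = 5.926×0.08705 = 0.5159 mol/L.
C_M = C_{M0}e^(−k₁τ) = 0.4411 mol/L, so C_P = C_{M0}−C_M−C_N = 2.823 mol/L; C_N/C_P = 0.183.

0.183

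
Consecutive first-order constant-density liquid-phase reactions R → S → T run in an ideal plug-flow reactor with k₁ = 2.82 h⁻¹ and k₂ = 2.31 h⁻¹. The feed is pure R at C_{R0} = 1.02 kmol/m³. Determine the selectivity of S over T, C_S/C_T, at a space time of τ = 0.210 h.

The intermediate concentration in a first-order A→B→C sequence is C_S = k₁C_{R0}(e^(−k₁τ) − e^(−k₂τ))/(k₂−k₁).
e^(−k₁τ) = e^(−2.82×0.210) = e^(−0.5922) = 0.5531; e^(−k₂τ) = e^(−0.4851) = 0.6156.
C_S = 2.82×1.02/(2.31−2.82) × (0.5531−0.6156) = (-5.640)×(-0.06253) = 0.3526 kmol/m³.
C_R = C_{R0}e^(−k₁τ) = 0.5642 kmol/m³, so C_T = C_{R0}−C_R−C_S = 0.1032 kmol/m³; C_S/C_T = 3.42.

3.42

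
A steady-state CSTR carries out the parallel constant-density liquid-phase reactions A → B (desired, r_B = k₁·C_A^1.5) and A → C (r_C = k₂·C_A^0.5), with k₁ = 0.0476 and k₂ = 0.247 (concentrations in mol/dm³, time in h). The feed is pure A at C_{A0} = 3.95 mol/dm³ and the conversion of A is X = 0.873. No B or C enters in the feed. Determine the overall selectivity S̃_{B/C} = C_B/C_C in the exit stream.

0.0967

Exit C_A = C_{A0}(1−X) = 3.95×0.127 = 0.5017 mol/dm³.
Rates in a CSTR are evaluated at the outlet concentration: r_B = 0.0476×0.5017^1.5 = 0.01691, r_C = 0.247×0.5017^0.5 = 0.1749.
Overall selectivity = C_B/C_C = r_Bτ/(r_Cτ) = r_B/r_C = 0.0967.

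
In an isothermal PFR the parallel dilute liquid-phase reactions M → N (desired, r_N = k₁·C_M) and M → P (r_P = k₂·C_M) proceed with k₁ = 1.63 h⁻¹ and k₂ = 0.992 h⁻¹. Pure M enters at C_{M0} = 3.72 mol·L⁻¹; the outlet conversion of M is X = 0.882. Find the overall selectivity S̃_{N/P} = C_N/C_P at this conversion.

1.64

C_M = C_{M0}(1−X) = 0.4390 mol·L⁻¹.
Both paths are first order in M, so the instantaneous fraction to N is constant: dC_N/d(−C_M) = k₁/(k₁+k₂) = 0.6217.
C_N = 0.6217·(C_{M0}−C_M) = 0.6217×3.281 = 2.04 mol·L⁻¹.
C_P = (C_{M0}−C_M)−C_N = 1.241 mol·L⁻¹; S̃_{N/P} = 2.040/1.241 = 1.64.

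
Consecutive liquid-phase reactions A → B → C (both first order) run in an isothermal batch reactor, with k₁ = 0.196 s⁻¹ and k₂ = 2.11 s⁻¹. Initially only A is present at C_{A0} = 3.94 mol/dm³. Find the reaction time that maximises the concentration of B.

1.24 s

For first-order series the maximum of C_B occurs at t_opt = ln(k₂/k₁)/(k₂−k₁).
= ln(2.11/0.196)/(2.11−0.196) = ln(10.77)/1.914 = 2.376/1.914 = 1.24 s.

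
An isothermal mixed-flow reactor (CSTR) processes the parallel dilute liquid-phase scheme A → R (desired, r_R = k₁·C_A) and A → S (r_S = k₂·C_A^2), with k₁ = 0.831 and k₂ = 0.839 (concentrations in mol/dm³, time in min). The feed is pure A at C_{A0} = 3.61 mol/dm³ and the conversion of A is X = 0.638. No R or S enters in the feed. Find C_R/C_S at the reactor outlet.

Exit C_A = C_{A0}(1−X) = 3.61×0.362 = 1.307 mol/dm³.
In a CSTR the entire volume is at exit conditions, so r_R = 0.831×1.307 = 1.086 and r_S = 0.839×1.307^2 = 1.433.
Overall selectivity = C_R/C_S = r_Rτ/(r_Sτ) = r_R/r_S = 0.758.

0.758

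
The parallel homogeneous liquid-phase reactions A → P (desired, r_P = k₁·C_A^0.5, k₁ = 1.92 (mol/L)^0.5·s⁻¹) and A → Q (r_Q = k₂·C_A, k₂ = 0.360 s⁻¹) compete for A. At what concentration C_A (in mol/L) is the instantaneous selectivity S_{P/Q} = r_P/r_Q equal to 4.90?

S_{P/Q} = (k₁/k₂)·C_A^-0.5 ⇒ C_A = (S·k₂/k₁)^(-2).
= (4.90×0.360/1.92)^(-2) = (0.9188)^(-2) = 1.18 mol/L.

1.18 mol/L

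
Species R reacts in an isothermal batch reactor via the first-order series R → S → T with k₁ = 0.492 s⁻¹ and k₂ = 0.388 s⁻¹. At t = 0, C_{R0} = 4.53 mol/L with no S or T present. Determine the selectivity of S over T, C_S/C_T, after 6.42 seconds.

0.249

For first-order series with pure R initially, C_S(t) = k₁C_{R0}/(k₂−k₁)·(e^(−k₁t) − e^(−k₂t)).
e^(−k₁t) = e^(−0.492×6.42) = e^(−3.159) = 0.04248; e^(−k₂t) = e^(−2.491) = 0.08283.
C_S = 0.492×4.53/(0.388−0.492) × (0.04248−0.08283) = (-21.43)×(-0.04035) = 0.8647 mol/L.
C_R = C_{R0}e^(−k₁t) = 0.1925 mol/L, so C_T = C_{R0}−C_R−C_S = 3.473 mol/L; C_S/C_T = 0.249.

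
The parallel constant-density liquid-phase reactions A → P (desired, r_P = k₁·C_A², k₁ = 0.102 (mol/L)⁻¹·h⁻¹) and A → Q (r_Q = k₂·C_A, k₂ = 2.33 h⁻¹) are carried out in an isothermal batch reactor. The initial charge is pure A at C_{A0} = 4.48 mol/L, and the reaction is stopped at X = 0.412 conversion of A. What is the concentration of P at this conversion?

C_A = C_{A0}(1−X) = 2.634 mol/L.
Along a PFR/batch, dC_Q/dC_A = −r_Q/(r_P+r_Q) = −k₂/(k₂+k₁·C_A).
Integrating from C_{A0} to C_A: C_Q = (2.33/0.102)·ln[(2.33+0.102·4.48)/(2.33+0.102·2.63)] = 22.84·ln(2.787/2.599) = 1.598 mol/L.
Then C_P = (C_{A0}−C_A) − C_Q = 1.846 − 1.598 = 0.2480 mol/L.

0.248 mol/L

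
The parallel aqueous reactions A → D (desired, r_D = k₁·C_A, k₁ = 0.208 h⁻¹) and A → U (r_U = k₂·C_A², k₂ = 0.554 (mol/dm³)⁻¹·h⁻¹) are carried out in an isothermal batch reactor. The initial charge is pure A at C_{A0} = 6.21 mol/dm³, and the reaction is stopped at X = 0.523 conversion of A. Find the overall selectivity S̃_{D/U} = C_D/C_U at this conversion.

C_A = C_{A0}(1−X) = 2.962 mol/dm³.
Along a PFR/batch, dC_D/dC_A = −r_D/(r_D+r_U) = −k₁/(k₁+k₂·C_A).
Integrating from C_{A0} to C_A: C_D = (0.208/0.554)·ln[(0.208+0.554·6.21)/(0.208+0.554·2.96)] = 0.3755·ln(3.648/1.849) = 0.2552 mol/dm³.
C_U = (C_{A0}−C_A)−C_D = 2.993 mol/dm³; S̃_{D/U} = 0.2552/2.993 = 0.0853.

0.0853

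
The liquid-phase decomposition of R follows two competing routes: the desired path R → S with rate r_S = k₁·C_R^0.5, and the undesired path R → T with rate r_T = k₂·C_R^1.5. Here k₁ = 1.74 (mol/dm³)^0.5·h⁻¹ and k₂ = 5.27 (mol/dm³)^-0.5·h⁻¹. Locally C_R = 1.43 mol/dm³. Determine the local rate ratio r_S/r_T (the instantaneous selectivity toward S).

S_{S/T} = r_S/r_T = (k₁·C_R^0.5)/(k₂·C_R^1.5) = (k₁/k₂)·C_R⁻¹.
= (1.74×1.430^0.5) / (5.27×1.430^1.5) = 2.081/9.012 = 0.231.
The undesired path is higher order in R, so low C_R (CSTR or dilute feed) favours S.

0.231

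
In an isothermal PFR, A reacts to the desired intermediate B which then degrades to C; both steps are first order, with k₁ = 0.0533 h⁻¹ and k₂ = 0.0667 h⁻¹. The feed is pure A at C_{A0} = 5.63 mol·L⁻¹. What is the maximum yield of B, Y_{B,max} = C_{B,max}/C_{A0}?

0.327

For a first-order series the maximum intermediate yield is C_{B,max}/C_{A0} = (k₁/k₂)^[k₂/(k₂−k₁)].
= (0.0533/0.0667)^(0.0667/(0.0667−0.0533)) = (0.7991)^(4.978) = 0.3275.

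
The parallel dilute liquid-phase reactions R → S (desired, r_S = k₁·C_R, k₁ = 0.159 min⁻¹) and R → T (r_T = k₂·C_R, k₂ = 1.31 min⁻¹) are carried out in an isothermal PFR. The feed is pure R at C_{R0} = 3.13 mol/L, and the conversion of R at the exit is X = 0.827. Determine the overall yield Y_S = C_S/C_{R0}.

C_R = C_{R0}(1−X) = 0.5415 mol/L.
Both paths are first order in R, so the instantaneous fraction to S is constant: dC_S/d(−C_R) = k₁/(k₁+k₂) = 0.1082.
C_S = 0.1082·(C_{R0}−C_R) = 0.1082×2.589 = 0.280 mol/L.
Y_S = C_S/C_{R0} = 0.2802/3.13 = 0.0895.

0.0895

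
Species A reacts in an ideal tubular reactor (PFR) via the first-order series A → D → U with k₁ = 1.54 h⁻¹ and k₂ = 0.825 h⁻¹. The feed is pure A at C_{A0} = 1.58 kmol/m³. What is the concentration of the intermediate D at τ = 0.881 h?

For first-order series with pure A initially, C_D(τ) = k₁C_{A0}/(k₂−k₁)·(e^(−k₁τ) − e^(−k₂τ)).
e^(−k₁τ) = e^(−1.54×0.881) = e^(−1.357) = 0.2575; e^(−k₂τ) = e^(−0.7268) = 0.4834.
C_D = 1.54×1.58/(0.825−1.54) × (0.2575−0.4834) = (-3.403)×(-0.2259) = 0.7689 kmol/m³.

0.769 kmol/m³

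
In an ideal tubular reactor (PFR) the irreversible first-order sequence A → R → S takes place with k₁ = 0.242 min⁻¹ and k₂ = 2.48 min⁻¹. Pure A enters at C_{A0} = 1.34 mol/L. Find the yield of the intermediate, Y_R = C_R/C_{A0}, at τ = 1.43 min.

0.0734

For first-order series with pure A initially, C_R(τ) = k₁C_{A0}/(k₂−k₁)·(e^(−k₁τ) − e^(−k₂τ)).
e^(−k₁τ) = e^(−0.242×1.43) = e^(−0.3461) = 0.7075; e^(−k₂τ) = e^(−3.546) = 0.02883.
C_R = 0.242×1.34/(2.48−0.242) × (0.7075−0.02883) = 0.1449×0.6786 = 0.09833 mol/L.
Y_R = C_R/C_{A0} = 0.09833/1.34 = 0.0734.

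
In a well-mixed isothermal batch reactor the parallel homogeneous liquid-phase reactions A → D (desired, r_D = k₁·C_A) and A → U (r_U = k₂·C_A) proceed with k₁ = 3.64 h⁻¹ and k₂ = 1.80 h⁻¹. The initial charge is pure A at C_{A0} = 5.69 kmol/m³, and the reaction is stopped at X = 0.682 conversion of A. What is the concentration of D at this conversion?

2.60 kmol/m³

C_A = C_{A0}(1−X) = 1.809 kmol/m³.
Both paths are first order in A, so the instantaneous fraction to D is constant: dC_D/d(−C_A) = k₁/(k₁+k₂) = 0.6691.
C_D = 0.6691·(C_{A0}−C_A) = 0.6691×3.881 = 2.60 kmol/m³.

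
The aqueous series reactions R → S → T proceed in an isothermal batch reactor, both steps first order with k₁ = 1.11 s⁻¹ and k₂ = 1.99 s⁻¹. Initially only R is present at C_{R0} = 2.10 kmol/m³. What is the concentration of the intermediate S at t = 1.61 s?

0.336 kmol/m³

Solving the coupled first-order balances gives C_S(t) = [k₁/(k₂−k₁)]·C_{R0}·(e^(−k₁t) − e^(−k₂t)).
e^(−k₁t) = e^(−1.11×1.61) = e^(−1.787) = 0.1674; e^(−k₂t) = e^(−3.204) = 0.04060.
C_S = 1.11×2.10/(1.99−1.11) × (0.1674−0.04060) = 2.649×0.1268 = 0.3360 kmol/m³.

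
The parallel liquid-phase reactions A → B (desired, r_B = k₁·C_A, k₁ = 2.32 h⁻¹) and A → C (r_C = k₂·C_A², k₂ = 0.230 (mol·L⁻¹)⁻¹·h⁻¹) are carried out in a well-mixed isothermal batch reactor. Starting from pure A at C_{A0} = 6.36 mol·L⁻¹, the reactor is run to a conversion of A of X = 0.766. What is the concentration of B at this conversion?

C_A = C_{A0}(1−X) = 1.488 mol·L⁻¹.
Along a PFR/batch, dC_B/dC_A = −r_B/(r_B+r_C) = −k₁/(k₁+k₂·C_A).
Integrating from C_{A0} to C_A: C_B = (2.32/0.230)·ln[(2.32+0.230·6.36)/(2.32+0.230·1.49)] = 10.09·ln(3.783/2.662) = 3.543 mol·L⁻¹.

3.54 mol·L⁻¹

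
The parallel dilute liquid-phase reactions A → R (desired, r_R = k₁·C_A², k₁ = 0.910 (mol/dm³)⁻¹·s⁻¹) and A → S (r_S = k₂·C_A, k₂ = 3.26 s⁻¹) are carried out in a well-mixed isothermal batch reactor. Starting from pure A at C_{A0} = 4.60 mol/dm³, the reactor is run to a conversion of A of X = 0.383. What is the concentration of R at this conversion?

0.893 mol/dm³

C_A = C_{A0}(1−X) = 2.838 mol/dm³.
Along a PFR/batch, dC_S/dC_A = −r_S/(r_R+r_S) = −k₂/(k₂+k₁·C_A).
Integrating from C_{A0} to C_A: C_S = (3.26/0.910)·ln[(3.26+0.910·4.60)/(3.26+0.910·2.84)] = 3.582·ln(7.446/5.843) = 0.8686 mol/dm³.
Then C_R = (C_{A0}−C_A) − C_S = 1.762 − 0.8686 = 0.8932 mol/dm³.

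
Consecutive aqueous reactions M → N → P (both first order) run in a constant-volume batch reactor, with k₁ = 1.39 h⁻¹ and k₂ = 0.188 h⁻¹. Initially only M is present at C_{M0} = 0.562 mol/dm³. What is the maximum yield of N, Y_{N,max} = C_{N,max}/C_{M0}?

Evaluating C_N at t_opt = ln(k₂/k₁)/(k₂−k₁) gives C_{N,max}/C_{M0} = (k₁/k₂)^[k₂/(k₂−k₁)].
= (1.39/0.188)^(0.188/(0.188−1.39)) = (7.394)^(-0.1564) = 0.7313.

0.731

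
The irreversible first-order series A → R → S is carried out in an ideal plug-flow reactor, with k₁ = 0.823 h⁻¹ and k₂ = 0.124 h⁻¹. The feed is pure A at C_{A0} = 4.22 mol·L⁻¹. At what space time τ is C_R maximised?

2.71 h

Setting dC_R/dτ = 0 gives τ_opt = ln(k₂/k₁)/(k₂−k₁).
= ln(0.124/0.823)/(0.124−0.823) = ln(0.1507)/-0.6990 = -1.893/-0.6990 = 2.71 h.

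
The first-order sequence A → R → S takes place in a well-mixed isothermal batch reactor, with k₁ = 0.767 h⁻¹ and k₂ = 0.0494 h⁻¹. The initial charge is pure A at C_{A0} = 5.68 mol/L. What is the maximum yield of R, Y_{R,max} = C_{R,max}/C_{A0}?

Evaluating C_R at t_opt = ln(k₂/k₁)/(k₂−k₁) gives C_{R,max}/C_{A0} = (k₁/k₂)^[k₂/(k₂−k₁)].
= (0.767/0.0494)^(0.0494/(0.0494−0.767)) = (15.53)^(-0.06884) = 0.8280.

0.828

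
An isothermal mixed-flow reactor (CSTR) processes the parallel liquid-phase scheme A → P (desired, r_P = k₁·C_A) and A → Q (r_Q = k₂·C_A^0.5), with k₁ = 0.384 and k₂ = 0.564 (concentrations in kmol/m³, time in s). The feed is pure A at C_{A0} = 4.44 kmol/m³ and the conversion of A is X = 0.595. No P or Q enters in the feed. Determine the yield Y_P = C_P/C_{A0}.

Exit C_A = C_{A0}(1−X) = 4.44×0.405 = 1.798 kmol/m³.
In a CSTR the entire volume is at exit conditions, so r_P = 0.384×1.798 = 0.6905 and r_Q = 0.564×1.798^0.5 = 0.7563.
Fraction of consumed A going to P: r_P/(r_P+r_Q) = 0.4773.
C_P = 0.4773·C_{A0}·X = 0.4773×4.44×0.595 = 1.26 kmol/m³; Y_P = C_P/C_{A0} = 0.284.

0.284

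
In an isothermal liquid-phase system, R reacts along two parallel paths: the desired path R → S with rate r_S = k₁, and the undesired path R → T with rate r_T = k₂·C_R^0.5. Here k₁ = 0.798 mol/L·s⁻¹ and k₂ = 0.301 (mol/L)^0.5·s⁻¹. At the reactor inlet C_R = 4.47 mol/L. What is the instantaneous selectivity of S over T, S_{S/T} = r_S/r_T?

S_{S/T} = r_S/r_T = (k₁)/(k₂·C_R^0.5) = (k₁/k₂)·C_R^-0.5.
= (0.798) / (0.301×4.470^0.5) = 0.7980/0.6364 = 1.25.
The undesired path is higher order in R, so low C_R (CSTR or dilute feed) favours S.

1.25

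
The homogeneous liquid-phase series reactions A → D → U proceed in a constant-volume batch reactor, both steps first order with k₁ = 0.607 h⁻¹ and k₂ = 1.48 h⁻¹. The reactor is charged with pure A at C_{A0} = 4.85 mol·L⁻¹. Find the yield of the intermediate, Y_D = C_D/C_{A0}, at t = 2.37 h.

For first-order series with pure A initially, C_D(t) = k₁C_{A0}/(k₂−k₁)·(e^(−k₁t) − e^(−k₂t)).
e^(−k₁t) = e^(−0.607×2.37) = e^(−1.439) = 0.2373; e^(−k₂t) = e^(−3.508) = 0.02997.
C_D = 0.607×4.85/(1.48−0.607) × (0.2373−0.02997) = 3.372×0.2073 = 0.6990 mol·L⁻¹.
Y_D = C_D/C_{A0} = 0.6990/4.85 = 0.144.

0.144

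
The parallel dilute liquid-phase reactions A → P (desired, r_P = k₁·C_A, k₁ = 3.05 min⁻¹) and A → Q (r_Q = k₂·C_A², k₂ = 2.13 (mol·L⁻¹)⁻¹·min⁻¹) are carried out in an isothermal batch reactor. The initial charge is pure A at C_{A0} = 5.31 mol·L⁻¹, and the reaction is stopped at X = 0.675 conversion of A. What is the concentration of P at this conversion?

1.09 mol·L⁻¹

C_A = C_{A0}(1−X) = 1.726 mol·L⁻¹.
Along a PFR/batch, dC_P/dC_A = −r_P/(r_P+r_Q) = −k₁/(k₁+k₂·C_A).
Integrating from C_{A0} to C_A: C_P = (3.05/2.13)·ln[(3.05+2.13·5.31)/(3.05+2.13·1.73)] = 1.432·ln(14.36/6.726) = 1.086 mol·L⁻¹.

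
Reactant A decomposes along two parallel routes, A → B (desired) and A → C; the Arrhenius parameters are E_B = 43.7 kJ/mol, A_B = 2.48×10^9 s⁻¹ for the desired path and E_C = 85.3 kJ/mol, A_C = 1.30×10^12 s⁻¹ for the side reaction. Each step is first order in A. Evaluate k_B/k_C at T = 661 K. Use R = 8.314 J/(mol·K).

With equal orders, S_{B/C} = k_B/k_C = (A_B/A_C)·exp[(E_C−E_B)/(RT)].
(E_C−E_B)/(RT) = (85.3−43.7)×10³/(8.314×661) = 41600/5496 = 7.570.
k_B/k_C = (2.48×10^9/1.30×10^12)·exp(7.570) = 0.001908 × 1939 = 3.70.
Since E_B < E_C, lowering the temperature improves selectivity toward B.

3.70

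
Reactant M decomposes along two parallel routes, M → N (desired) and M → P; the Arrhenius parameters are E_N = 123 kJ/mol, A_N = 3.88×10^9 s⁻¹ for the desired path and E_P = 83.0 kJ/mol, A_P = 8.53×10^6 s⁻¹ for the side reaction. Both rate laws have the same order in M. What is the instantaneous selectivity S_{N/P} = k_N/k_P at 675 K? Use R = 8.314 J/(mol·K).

With equal orders, S_{N/P} = k_N/k_P = (A_N/A_P)·exp[(E_P−E_N)/(RT)].
(E_P−E_N)/(RT) = (83.0−123)×10³/(8.314×675) = -40000/5612 = -7.128.
k_N/k_P = (3.88×10^9/8.53×10^6)·exp(-7.128) = 454.9 × 8.026×10^-4 = 0.365.

0.365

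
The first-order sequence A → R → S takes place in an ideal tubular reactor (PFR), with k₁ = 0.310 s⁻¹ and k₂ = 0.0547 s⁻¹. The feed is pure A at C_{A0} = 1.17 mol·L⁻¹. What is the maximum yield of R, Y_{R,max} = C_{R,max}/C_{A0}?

0.690

Evaluating C_R at τ_opt = ln(k₂/k₁)/(k₂−k₁) gives C_{R,max}/C_{A0} = (k₁/k₂)^[k₂/(k₂−k₁)].
= (0.310/0.0547)^(0.0547/(0.0547−0.310)) = (5.667)^(-0.2143) = 0.6896.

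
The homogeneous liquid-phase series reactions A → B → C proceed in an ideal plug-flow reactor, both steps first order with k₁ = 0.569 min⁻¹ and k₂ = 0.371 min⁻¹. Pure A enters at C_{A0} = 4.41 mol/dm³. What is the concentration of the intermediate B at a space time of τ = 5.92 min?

0.973 mol/dm³

For first-order series with pure A initially, C_B(τ) = k₁C_{A0}/(k₂−k₁)·(e^(−k₁τ) − e^(−k₂τ)).
e^(−k₁τ) = e^(−0.569×5.92) = e^(−3.368) = 0.03444; e^(−k₂τ) = e^(−2.196) = 0.1112.
C_B = 0.569×4.41/(0.371−0.569) × (0.03444−0.1112) = (-12.67)×(-0.07677) = 0.9729 mol/dm³.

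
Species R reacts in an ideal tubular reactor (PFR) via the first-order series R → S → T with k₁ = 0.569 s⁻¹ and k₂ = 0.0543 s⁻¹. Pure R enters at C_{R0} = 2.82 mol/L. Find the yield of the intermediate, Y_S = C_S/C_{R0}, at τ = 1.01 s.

Solving the coupled first-order balances gives C_S(τ) = [k₁/(k₂−k₁)]·C_{R0}·(e^(−k₁τ) − e^(−k₂τ)).
e^(−k₁τ) = e^(−0.569×1.01) = e^(−0.5747) = 0.5629; e^(−k₂τ) = e^(−0.05484) = 0.9466.
C_S = 0.569×2.82/(0.0543−0.569) × (0.5629−0.9466) = (-3.118)×(-0.3838) = 1.196 mol/L.
Y_S = C_S/C_{R0} = 1.196/2.82 = 0.424.

0.424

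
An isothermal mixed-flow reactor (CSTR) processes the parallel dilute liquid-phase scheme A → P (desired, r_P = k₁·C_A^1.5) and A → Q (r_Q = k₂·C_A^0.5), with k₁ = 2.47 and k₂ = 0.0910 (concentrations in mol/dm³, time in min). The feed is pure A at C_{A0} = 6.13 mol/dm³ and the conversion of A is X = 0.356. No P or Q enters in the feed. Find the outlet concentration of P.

2.16 mol/dm³

Exit C_A = C_{A0}(1−X) = 6.13×0.644 = 3.948 mol/dm³.
A CSTR operates uniformly at the exit composition, giving r_P = 19.37 and r_Q = 0.1808 (each k·C_A^n at C_A = 3.948).
Fraction of consumed A going to P: r_P/(r_P+r_Q) = 0.9908.
C_P = 0.9908·C_{A0}·X = 0.9908×6.13×0.356 = 2.16 mol/dm³.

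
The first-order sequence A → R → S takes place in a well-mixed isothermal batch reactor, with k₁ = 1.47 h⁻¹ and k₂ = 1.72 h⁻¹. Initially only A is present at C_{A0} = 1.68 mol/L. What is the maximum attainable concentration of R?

0.570 mol/L

For a first-order series the maximum intermediate yield is C_{R,max}/C_{A0} = (k₁/k₂)^[k₂/(k₂−k₁)].
= (1.47/1.72)^(1.72/(1.72−1.47)) = (0.8547)^(6.880) = 0.3394.
C_{R,max} = 0.3394×1.68 = 0.570 mol/L.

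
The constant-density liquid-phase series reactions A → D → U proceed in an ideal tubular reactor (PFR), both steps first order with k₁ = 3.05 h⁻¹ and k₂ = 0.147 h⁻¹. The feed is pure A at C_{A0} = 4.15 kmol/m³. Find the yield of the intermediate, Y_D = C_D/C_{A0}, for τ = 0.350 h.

Solving the coupled first-order balances gives C_D(τ) = [k₁/(k₂−k₁)]·C_{A0}·(e^(−k₁τ) − e^(−k₂τ)).
e^(−k₁τ) = e^(−3.05×0.350) = e^(−1.067) = 0.3439; e^(−k₂τ) = e^(−0.05145) = 0.9499.
C_D = 3.05×4.15/(0.147−3.05) × (0.3439−0.9499) = (-4.360)×(-0.6060) = 2.642 kmol/m³.
Y_D = C_D/C_{A0} = 2.642/4.15 = 0.637.

0.637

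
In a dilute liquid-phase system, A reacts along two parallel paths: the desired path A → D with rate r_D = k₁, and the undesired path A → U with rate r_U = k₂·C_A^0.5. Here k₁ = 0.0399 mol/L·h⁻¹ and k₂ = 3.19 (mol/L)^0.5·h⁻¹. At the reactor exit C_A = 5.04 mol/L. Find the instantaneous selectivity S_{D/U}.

S_{D/U} = r_D/r_U = (k₁)/(k₂·C_A^0.5) = (k₁/k₂)·C_A^-0.5.
= (0.0399) / (3.19×5.040^0.5) = 0.03990/7.162 = 0.00557.

0.00557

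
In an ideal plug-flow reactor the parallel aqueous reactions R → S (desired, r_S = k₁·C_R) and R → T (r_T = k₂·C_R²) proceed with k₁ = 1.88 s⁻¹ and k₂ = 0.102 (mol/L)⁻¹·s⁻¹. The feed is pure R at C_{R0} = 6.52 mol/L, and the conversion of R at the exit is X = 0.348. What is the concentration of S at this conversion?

1.76 mol/L

C_R = C_{R0}(1−X) = 4.251 mol/L.
Along a PFR/batch, dC_S/dC_R = −r_S/(r_S+r_T) = −k₁/(k₁+k₂·C_R).
Integrating from C_{R0} to C_R: C_S = (1.88/0.102)·ln[(1.88+0.102·6.52)/(1.88+0.102·4.25)] = 18.43·ln(2.545/2.314) = 1.757 mol/L.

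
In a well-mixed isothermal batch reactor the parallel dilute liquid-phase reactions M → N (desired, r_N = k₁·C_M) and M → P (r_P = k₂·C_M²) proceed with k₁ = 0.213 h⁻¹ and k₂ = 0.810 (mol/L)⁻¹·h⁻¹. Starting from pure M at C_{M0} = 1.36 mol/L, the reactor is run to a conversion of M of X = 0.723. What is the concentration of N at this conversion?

C_M = C_{M0}(1−X) = 0.3767 mol/L.
Along a PFR/batch, dC_N/dC_M = −r_N/(r_N+r_P) = −k₁/(k₁+k₂·C_M).
Integrating from C_{M0} to C_M: C_N = (0.213/0.810)·ln[(0.213+0.810·1.36)/(0.213+0.810·0.377)] = 0.2630·ln(1.315/0.5181) = 0.2448 mol/L.

0.245 mol/L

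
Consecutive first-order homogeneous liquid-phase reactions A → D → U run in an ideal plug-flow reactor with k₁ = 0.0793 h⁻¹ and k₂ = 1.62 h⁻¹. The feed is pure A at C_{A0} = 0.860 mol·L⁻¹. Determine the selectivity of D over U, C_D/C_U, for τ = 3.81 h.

0.170

For first-order series with pure A initially, C_D(τ) = k₁C_{A0}/(k₂−k₁)·(e^(−k₁τ) − e^(−k₂τ)).
e^(−k₁τ) = e^(−0.0793×3.81) = e^(−0.3021) = 0.7392; e^(−k₂τ) = e^(−6.172) = 0.002087.
C_D = 0.0793×0.860/(1.62−0.0793) × (0.7392−0.002087) = 0.04426×0.7372 = 0.03263 mol·L⁻¹.
C_A = C_{A0}e^(−k₁τ) = 0.6357 mol·L⁻¹, so C_U = C_{A0}−C_A−C_D = 0.1916 mol·L⁻¹; C_D/C_U = 0.170.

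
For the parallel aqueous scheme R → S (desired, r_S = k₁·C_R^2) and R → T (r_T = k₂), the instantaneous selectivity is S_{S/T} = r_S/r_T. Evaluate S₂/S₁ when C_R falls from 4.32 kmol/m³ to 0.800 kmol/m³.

0.0343

S_{S/T} = (k₁/k₂)·C_R^2, so S₂/S₁ = (C_{R,2}/C_{R,1})^2.
= (0.800/4.32)^2 = (0.1852)^2 = 0.0343.
Selectivity toward S falls as C_R falls — high-concentration operation is favoured.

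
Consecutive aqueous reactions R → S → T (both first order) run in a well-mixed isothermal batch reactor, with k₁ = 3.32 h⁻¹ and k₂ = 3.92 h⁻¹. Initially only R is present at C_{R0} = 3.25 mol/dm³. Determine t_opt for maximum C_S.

0.277 h

The intermediate peaks when r₁ = r₂, i.e. k₁e^(−k₁t) = k₂e^(−k₂t), giving t_opt = ln(k₂/k₁)/(k₂−k₁).
= ln(3.92/3.32)/(3.92−3.32) = ln(1.181)/0.6000 = 0.1661/0.6000 = 0.277 h.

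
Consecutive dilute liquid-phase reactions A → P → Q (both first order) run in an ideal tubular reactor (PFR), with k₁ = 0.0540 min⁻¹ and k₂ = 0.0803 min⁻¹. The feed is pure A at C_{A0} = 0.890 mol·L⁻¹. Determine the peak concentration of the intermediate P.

At the optimum, C_{P,max}/C_{A0} = (k₁/k₂)^[k₂/(k₂−k₁)].
= (0.0540/0.0803)^(0.0803/(0.0803−0.0540)) = (0.6725)^(3.053) = 0.2978.
C_{P,max} = 0.2978×0.890 = 0.265 mol·L⁻¹.

0.265 mol·L⁻¹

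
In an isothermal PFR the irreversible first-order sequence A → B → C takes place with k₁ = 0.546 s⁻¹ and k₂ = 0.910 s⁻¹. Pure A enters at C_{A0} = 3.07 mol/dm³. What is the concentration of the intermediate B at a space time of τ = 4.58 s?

0.306 mol/dm³

Solving the coupled first-order balances gives C_B(τ) = [k₁/(k₂−k₁)]·C_{A0}·(e^(−k₁τ) − e^(−k₂τ)).
e^(−k₁τ) = e^(−0.546×4.58) = e^(−2.501) = 0.08203; e^(−k₂τ) = e^(−4.168) = 0.01549.
C_B = 0.546×3.07/(0.910−0.546) × (0.08203−0.01549) = 4.605×0.06654 = 0.3064 mol/dm³.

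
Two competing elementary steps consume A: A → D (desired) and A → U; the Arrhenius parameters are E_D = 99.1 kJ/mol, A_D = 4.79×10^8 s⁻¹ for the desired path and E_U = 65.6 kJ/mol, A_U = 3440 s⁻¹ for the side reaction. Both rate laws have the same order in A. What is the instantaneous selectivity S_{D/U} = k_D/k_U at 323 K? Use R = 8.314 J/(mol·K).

With equal orders, S_{D/U} = k_D/k_U = (A_D/A_U)·exp[(E_U−E_D)/(RT)].
(E_U−E_D)/(RT) = (65.6−99.1)×10³/(8.314×323) = -33500/2685 = -12.47.
k_D/k_U = (4.79×10^8/3440)·exp(-12.47) = 1.392×10^5 × 3.822×10^-6 = 0.532.
Since E_D > E_U, raising the temperature improves selectivity toward D.

0.532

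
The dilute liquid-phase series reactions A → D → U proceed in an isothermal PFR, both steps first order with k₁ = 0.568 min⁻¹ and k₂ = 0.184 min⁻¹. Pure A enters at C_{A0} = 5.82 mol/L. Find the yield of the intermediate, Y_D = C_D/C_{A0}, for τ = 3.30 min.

The intermediate concentration in a first-order A→B→C sequence is C_D = k₁C_{A0}(e^(−k₁τ) − e^(−k₂τ))/(k₂−k₁).
e^(−k₁τ) = e^(−0.568×3.30) = e^(−1.874) = 0.1534; e^(−k₂τ) = e^(−0.6072) = 0.5449.
C_D = 0.568×5.82/(0.184−0.568) × (0.1534−0.5449) = (-8.609)×(-0.3914) = 3.370 mol/L.
Y_D = C_D/C_{A0} = 3.370/5.82 = 0.579.

0.579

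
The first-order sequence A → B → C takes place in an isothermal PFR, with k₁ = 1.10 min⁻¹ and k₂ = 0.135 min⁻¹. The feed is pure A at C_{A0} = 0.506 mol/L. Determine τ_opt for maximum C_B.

Setting dC_B/dτ = 0 gives τ_opt = ln(k₂/k₁)/(k₂−k₁).
= ln(0.135/1.10)/(0.135−1.10) = ln(0.1227)/-0.9650 = -2.098/-0.9650 = 2.17 min.

2.17 min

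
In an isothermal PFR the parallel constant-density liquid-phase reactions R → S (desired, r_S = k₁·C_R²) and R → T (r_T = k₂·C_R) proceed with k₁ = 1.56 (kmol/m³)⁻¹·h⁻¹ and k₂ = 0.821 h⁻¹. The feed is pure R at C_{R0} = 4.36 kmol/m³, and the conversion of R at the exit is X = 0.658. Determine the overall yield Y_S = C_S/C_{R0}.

0.551

C_R = C_{R0}(1−X) = 1.491 kmol/m³.
Along a PFR/batch, dC_T/dC_R = −r_T/(r_S+r_T) = −k₂/(k₂+k₁·C_R).
Integrating from C_{R0} to C_R: C_T = (0.821/1.56)·ln[(0.821+1.56·4.36)/(0.821+1.56·1.49)] = 0.5263·ln(7.623/3.147) = 0.4656 kmol/m³.
Then C_S = (C_{R0}−C_R) − C_T = 2.869 − 0.4656 = 2.403 kmol/m³.
Y_S = C_S/C_{R0} = 2.403/4.36 = 0.551.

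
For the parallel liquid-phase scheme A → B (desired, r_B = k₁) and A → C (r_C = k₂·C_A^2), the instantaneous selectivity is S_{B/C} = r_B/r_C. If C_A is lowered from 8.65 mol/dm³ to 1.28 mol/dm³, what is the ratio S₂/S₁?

45.7

S_{B/C} = (k₁/k₂)·C_A^-2, so S₂/S₁ = (C_{A,2}/C_{A,1})^-2.
= (1.28/8.65)^(-2) = (0.1480)^(-2) = 45.7.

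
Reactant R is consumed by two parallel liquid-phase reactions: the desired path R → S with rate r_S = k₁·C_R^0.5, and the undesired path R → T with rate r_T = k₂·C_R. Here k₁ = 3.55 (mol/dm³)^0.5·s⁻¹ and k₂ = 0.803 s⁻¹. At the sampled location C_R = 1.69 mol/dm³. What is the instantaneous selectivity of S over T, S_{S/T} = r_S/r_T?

S_{S/T} = r_S/r_T = (k₁·C_R^0.5)/(k₂·C_R) = (k₁/k₂)·C_R^-0.5.
= (3.55×1.690^0.5) / (0.803×1.690) = 4.615/1.357 = 3.40.
The undesired path is higher order in R, so low C_R (CSTR or dilute feed) favours S.

3.40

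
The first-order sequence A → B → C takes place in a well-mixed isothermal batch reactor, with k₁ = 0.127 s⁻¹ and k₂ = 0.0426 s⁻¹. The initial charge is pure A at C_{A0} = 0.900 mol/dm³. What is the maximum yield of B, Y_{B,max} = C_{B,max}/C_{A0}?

Evaluating C_B at t_opt = ln(k₂/k₁)/(k₂−k₁) gives C_{B,max}/C_{A0} = (k₁/k₂)^[k₂/(k₂−k₁)].
= (0.127/0.0426)^(0.0426/(0.0426−0.127)) = (2.981)^(-0.5047) = 0.5762.

0.576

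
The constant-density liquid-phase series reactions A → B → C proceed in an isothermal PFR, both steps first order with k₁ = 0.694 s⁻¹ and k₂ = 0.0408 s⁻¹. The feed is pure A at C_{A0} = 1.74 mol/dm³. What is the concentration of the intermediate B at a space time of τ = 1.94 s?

The intermediate concentration in a first-order A→B→C sequence is C_B = k₁C_{A0}(e^(−k₁τ) − e^(−k₂τ))/(k₂−k₁).
e^(−k₁τ) = e^(−0.694×1.94) = e^(−1.346) = 0.2602; e^(−k₂τ) = e^(−0.07915) = 0.9239.
C_B = 0.694×1.74/(0.0408−0.694) × (0.2602−0.9239) = (-1.849)×(-0.6637) = 1.227 mol/dm³.

1.23 mol/dm³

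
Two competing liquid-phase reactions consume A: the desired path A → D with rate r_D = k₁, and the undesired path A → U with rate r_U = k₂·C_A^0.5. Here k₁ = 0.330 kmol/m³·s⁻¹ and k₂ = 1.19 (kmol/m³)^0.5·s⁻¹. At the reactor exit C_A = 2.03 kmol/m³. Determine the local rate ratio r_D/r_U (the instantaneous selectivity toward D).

S_{D/U} = r_D/r_U = (k₁)/(k₂·C_A^0.5) = (k₁/k₂)·C_A^-0.5.
= (0.330) / (1.19×2.030^0.5) = 0.3300/1.695 = 0.195.

0.195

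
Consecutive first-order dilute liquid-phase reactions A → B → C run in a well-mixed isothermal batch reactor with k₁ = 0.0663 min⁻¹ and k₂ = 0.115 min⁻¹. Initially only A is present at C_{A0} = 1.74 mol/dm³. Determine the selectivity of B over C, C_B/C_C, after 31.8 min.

0.174

Solving the coupled first-order balances gives C_B(t) = [k₁/(k₂−k₁)]·C_{A0}·(e^(−k₁t) − e^(−k₂t)).
e^(−k₁t) = e^(−0.0663×31.8) = e^(−2.108) = 0.1214; e^(−k₂t) = e^(−3.657) = 0.02581.
C_B = 0.0663×1.74/(0.115−0.0663) × (0.1214−0.02581) = 2.369×0.09563 = 0.2265 mol/dm³.
C_A = C_{A0}e^(−k₁t) = 0.2113 mol/dm³, so C_C = C_{A0}−C_A−C_B = 1.302 mol/dm³; C_B/C_C = 0.174.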